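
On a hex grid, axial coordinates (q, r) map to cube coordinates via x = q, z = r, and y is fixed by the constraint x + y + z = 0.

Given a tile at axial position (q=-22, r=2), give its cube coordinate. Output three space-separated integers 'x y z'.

x = q = -22
z = r = 2
y = -x - z = -(-22) - (2) = 20

Answer: -22 20 2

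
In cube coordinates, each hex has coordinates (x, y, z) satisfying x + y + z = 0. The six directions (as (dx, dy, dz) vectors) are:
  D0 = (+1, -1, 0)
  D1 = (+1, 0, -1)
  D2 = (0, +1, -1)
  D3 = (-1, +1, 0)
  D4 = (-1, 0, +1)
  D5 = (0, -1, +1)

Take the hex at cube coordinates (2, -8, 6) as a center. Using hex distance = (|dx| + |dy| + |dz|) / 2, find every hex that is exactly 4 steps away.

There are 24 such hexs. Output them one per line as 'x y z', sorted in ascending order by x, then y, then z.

Answer: -2 -8 10
-2 -7 9
-2 -6 8
-2 -5 7
-2 -4 6
-1 -9 10
-1 -4 5
0 -10 10
0 -4 4
1 -11 10
1 -4 3
2 -12 10
2 -4 2
3 -12 9
3 -5 2
4 -12 8
4 -6 2
5 -12 7
5 -7 2
6 -12 6
6 -11 5
6 -10 4
6 -9 3
6 -8 2

Derivation:
Walk ring at distance 4 from (2, -8, 6):
Start at center + D4*4 = (-2, -8, 10)
  hex 0: (-2, -8, 10)
  hex 1: (-1, -9, 10)
  hex 2: (0, -10, 10)
  hex 3: (1, -11, 10)
  hex 4: (2, -12, 10)
  hex 5: (3, -12, 9)
  hex 6: (4, -12, 8)
  hex 7: (5, -12, 7)
  hex 8: (6, -12, 6)
  hex 9: (6, -11, 5)
  hex 10: (6, -10, 4)
  hex 11: (6, -9, 3)
  hex 12: (6, -8, 2)
  hex 13: (5, -7, 2)
  hex 14: (4, -6, 2)
  hex 15: (3, -5, 2)
  hex 16: (2, -4, 2)
  hex 17: (1, -4, 3)
  hex 18: (0, -4, 4)
  hex 19: (-1, -4, 5)
  hex 20: (-2, -4, 6)
  hex 21: (-2, -5, 7)
  hex 22: (-2, -6, 8)
  hex 23: (-2, -7, 9)
Sorted: 24 hexes.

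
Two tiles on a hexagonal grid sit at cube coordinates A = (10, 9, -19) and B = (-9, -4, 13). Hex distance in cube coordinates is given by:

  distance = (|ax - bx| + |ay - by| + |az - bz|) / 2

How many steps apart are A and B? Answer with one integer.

|ax - bx| = |10 - (-9)| = 19
|ay - by| = |9 - (-4)| = 13
|az - bz| = |-19 - 13| = 32
distance = (19 + 13 + 32) / 2 = 64 / 2 = 32

Answer: 32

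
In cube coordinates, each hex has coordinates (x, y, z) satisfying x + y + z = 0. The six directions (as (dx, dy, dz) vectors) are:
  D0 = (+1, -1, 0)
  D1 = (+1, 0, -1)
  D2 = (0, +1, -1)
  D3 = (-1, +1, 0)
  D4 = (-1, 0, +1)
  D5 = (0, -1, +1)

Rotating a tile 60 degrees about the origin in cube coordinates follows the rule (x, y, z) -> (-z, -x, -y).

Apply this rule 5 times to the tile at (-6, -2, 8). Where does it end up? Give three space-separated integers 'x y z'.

Start: (-6, -2, 8)
Step 1: (-6, -2, 8) -> (-(8), -(-6), -(-2)) = (-8, 6, 2)
Step 2: (-8, 6, 2) -> (-(2), -(-8), -(6)) = (-2, 8, -6)
Step 3: (-2, 8, -6) -> (-(-6), -(-2), -(8)) = (6, 2, -8)
Step 4: (6, 2, -8) -> (-(-8), -(6), -(2)) = (8, -6, -2)
Step 5: (8, -6, -2) -> (-(-2), -(8), -(-6)) = (2, -8, 6)

Answer: 2 -8 6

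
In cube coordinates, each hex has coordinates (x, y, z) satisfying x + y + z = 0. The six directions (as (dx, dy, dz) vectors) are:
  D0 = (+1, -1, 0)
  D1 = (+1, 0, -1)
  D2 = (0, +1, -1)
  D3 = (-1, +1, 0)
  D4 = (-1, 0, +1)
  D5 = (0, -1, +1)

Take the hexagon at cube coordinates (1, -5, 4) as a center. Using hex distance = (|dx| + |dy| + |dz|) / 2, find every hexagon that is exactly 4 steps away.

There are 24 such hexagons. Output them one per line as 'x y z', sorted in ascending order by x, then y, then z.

Walk ring at distance 4 from (1, -5, 4):
Start at center + D4*4 = (-3, -5, 8)
  hex 0: (-3, -5, 8)
  hex 1: (-2, -6, 8)
  hex 2: (-1, -7, 8)
  hex 3: (0, -8, 8)
  hex 4: (1, -9, 8)
  hex 5: (2, -9, 7)
  hex 6: (3, -9, 6)
  hex 7: (4, -9, 5)
  hex 8: (5, -9, 4)
  hex 9: (5, -8, 3)
  hex 10: (5, -7, 2)
  hex 11: (5, -6, 1)
  hex 12: (5, -5, 0)
  hex 13: (4, -4, 0)
  hex 14: (3, -3, 0)
  hex 15: (2, -2, 0)
  hex 16: (1, -1, 0)
  hex 17: (0, -1, 1)
  hex 18: (-1, -1, 2)
  hex 19: (-2, -1, 3)
  hex 20: (-3, -1, 4)
  hex 21: (-3, -2, 5)
  hex 22: (-3, -3, 6)
  hex 23: (-3, -4, 7)
Sorted: 24 hexes.

Answer: -3 -5 8
-3 -4 7
-3 -3 6
-3 -2 5
-3 -1 4
-2 -6 8
-2 -1 3
-1 -7 8
-1 -1 2
0 -8 8
0 -1 1
1 -9 8
1 -1 0
2 -9 7
2 -2 0
3 -9 6
3 -3 0
4 -9 5
4 -4 0
5 -9 4
5 -8 3
5 -7 2
5 -6 1
5 -5 0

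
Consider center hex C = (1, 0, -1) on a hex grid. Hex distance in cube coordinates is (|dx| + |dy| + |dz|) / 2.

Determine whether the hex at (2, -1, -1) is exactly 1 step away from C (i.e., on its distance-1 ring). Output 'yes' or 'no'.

|px - cx| = |2 - 1| = 1
|py - cy| = |-1 - 0| = 1
|pz - cz| = |-1 - (-1)| = 0
distance = (1+1+0)/2 = 2/2 = 1
radius = 1; distance == radius -> yes

Answer: yes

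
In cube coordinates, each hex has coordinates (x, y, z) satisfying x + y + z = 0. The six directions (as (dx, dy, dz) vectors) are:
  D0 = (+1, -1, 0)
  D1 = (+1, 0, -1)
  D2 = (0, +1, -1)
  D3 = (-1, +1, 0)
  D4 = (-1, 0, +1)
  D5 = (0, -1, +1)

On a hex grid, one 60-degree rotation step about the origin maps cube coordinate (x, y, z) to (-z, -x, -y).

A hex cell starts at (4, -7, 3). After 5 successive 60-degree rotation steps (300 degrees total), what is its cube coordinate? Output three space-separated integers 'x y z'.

Start: (4, -7, 3)
Step 1: (4, -7, 3) -> (-(3), -(4), -(-7)) = (-3, -4, 7)
Step 2: (-3, -4, 7) -> (-(7), -(-3), -(-4)) = (-7, 3, 4)
Step 3: (-7, 3, 4) -> (-(4), -(-7), -(3)) = (-4, 7, -3)
Step 4: (-4, 7, -3) -> (-(-3), -(-4), -(7)) = (3, 4, -7)
Step 5: (3, 4, -7) -> (-(-7), -(3), -(4)) = (7, -3, -4)

Answer: 7 -3 -4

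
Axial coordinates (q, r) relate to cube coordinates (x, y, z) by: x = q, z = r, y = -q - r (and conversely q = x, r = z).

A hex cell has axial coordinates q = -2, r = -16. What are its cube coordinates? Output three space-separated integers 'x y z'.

Answer: -2 18 -16

Derivation:
x = q = -2
z = r = -16
y = -x - z = -(-2) - (-16) = 18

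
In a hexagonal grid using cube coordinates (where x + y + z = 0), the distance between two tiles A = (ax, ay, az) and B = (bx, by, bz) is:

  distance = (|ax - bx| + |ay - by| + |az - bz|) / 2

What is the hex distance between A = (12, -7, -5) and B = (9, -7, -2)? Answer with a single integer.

Answer: 3

Derivation:
|ax - bx| = |12 - 9| = 3
|ay - by| = |-7 - (-7)| = 0
|az - bz| = |-5 - (-2)| = 3
distance = (3 + 0 + 3) / 2 = 6 / 2 = 3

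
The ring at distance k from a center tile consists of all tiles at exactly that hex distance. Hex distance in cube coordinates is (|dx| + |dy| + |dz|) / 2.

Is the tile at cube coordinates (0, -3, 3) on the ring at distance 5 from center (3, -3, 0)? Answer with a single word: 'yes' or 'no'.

Answer: no

Derivation:
|px - cx| = |0 - 3| = 3
|py - cy| = |-3 - (-3)| = 0
|pz - cz| = |3 - 0| = 3
distance = (3+0+3)/2 = 6/2 = 3
radius = 5; distance != radius -> no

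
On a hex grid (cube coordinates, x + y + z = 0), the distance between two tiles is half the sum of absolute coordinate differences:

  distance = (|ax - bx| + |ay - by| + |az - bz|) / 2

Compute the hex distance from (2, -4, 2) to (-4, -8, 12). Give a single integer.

Answer: 10

Derivation:
|ax - bx| = |2 - (-4)| = 6
|ay - by| = |-4 - (-8)| = 4
|az - bz| = |2 - 12| = 10
distance = (6 + 4 + 10) / 2 = 20 / 2 = 10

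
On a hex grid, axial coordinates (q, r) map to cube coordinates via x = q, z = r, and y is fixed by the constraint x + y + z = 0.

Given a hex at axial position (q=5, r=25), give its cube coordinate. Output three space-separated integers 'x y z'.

Answer: 5 -30 25

Derivation:
x = q = 5
z = r = 25
y = -x - z = -(5) - (25) = -30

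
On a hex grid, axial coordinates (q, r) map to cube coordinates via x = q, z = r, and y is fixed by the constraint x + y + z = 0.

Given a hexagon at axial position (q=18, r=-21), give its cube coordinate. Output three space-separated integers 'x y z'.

x = q = 18
z = r = -21
y = -x - z = -(18) - (-21) = 3

Answer: 18 3 -21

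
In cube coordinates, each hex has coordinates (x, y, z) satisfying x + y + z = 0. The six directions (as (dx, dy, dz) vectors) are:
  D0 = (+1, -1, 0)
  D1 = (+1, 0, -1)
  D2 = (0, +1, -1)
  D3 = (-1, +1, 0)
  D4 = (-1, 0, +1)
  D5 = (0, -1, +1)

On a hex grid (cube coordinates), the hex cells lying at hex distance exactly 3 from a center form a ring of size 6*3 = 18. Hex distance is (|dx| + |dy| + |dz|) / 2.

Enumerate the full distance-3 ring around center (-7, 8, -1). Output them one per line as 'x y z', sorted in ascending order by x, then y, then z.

Answer: -10 8 2
-10 9 1
-10 10 0
-10 11 -1
-9 7 2
-9 11 -2
-8 6 2
-8 11 -3
-7 5 2
-7 11 -4
-6 5 1
-6 10 -4
-5 5 0
-5 9 -4
-4 5 -1
-4 6 -2
-4 7 -3
-4 8 -4

Derivation:
Walk ring at distance 3 from (-7, 8, -1):
Start at center + D4*3 = (-10, 8, 2)
  hex 0: (-10, 8, 2)
  hex 1: (-9, 7, 2)
  hex 2: (-8, 6, 2)
  hex 3: (-7, 5, 2)
  hex 4: (-6, 5, 1)
  hex 5: (-5, 5, 0)
  hex 6: (-4, 5, -1)
  hex 7: (-4, 6, -2)
  hex 8: (-4, 7, -3)
  hex 9: (-4, 8, -4)
  hex 10: (-5, 9, -4)
  hex 11: (-6, 10, -4)
  hex 12: (-7, 11, -4)
  hex 13: (-8, 11, -3)
  hex 14: (-9, 11, -2)
  hex 15: (-10, 11, -1)
  hex 16: (-10, 10, 0)
  hex 17: (-10, 9, 1)
Sorted: 18 hexes.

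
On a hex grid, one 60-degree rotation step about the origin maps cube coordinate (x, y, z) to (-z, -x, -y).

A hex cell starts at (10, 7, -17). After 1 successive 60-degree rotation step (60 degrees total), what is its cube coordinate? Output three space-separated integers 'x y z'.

Answer: 17 -10 -7

Derivation:
Start: (10, 7, -17)
Step 1: (10, 7, -17) -> (-(-17), -(10), -(7)) = (17, -10, -7)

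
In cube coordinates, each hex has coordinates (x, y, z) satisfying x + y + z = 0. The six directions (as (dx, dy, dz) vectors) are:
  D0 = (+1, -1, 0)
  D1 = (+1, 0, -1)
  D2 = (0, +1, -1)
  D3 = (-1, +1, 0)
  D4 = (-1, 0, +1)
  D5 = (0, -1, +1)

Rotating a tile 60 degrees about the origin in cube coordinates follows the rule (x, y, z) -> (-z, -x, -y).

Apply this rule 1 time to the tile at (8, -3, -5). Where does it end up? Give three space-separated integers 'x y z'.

Answer: 5 -8 3

Derivation:
Start: (8, -3, -5)
Step 1: (8, -3, -5) -> (-(-5), -(8), -(-3)) = (5, -8, 3)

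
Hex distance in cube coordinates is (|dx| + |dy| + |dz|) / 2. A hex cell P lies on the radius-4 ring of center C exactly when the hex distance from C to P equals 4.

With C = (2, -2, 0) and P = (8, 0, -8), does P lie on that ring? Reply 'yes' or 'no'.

Answer: no

Derivation:
|px - cx| = |8 - 2| = 6
|py - cy| = |0 - (-2)| = 2
|pz - cz| = |-8 - 0| = 8
distance = (6+2+8)/2 = 16/2 = 8
radius = 4; distance != radius -> no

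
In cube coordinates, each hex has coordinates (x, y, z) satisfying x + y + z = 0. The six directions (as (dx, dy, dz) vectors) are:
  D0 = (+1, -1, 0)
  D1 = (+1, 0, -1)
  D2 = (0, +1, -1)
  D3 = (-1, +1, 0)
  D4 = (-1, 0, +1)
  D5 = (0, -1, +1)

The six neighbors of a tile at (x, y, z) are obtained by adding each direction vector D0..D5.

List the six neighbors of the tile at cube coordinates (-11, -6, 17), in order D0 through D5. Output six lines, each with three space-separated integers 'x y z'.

Answer: -10 -7 17
-10 -6 16
-11 -5 16
-12 -5 17
-12 -6 18
-11 -7 18

Derivation:
Center: (-11, -6, 17). Add each direction:
  D0: (-11, -6, 17) + (1, -1, 0) = (-10, -7, 17)
  D1: (-11, -6, 17) + (1, 0, -1) = (-10, -6, 16)
  D2: (-11, -6, 17) + (0, 1, -1) = (-11, -5, 16)
  D3: (-11, -6, 17) + (-1, 1, 0) = (-12, -5, 17)
  D4: (-11, -6, 17) + (-1, 0, 1) = (-12, -6, 18)
  D5: (-11, -6, 17) + (0, -1, 1) = (-11, -7, 18)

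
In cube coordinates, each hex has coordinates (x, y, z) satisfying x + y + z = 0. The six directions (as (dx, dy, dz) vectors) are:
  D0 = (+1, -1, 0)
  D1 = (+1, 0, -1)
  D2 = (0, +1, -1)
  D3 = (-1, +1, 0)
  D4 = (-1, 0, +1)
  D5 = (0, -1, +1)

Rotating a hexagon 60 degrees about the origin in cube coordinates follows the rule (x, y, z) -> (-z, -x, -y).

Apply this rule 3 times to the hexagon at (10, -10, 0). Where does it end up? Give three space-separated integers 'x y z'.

Answer: -10 10 0

Derivation:
Start: (10, -10, 0)
Step 1: (10, -10, 0) -> (-(0), -(10), -(-10)) = (0, -10, 10)
Step 2: (0, -10, 10) -> (-(10), -(0), -(-10)) = (-10, 0, 10)
Step 3: (-10, 0, 10) -> (-(10), -(-10), -(0)) = (-10, 10, 0)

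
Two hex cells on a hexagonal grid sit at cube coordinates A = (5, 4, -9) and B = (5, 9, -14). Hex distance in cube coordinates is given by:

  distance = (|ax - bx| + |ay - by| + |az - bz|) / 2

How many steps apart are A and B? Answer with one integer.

|ax - bx| = |5 - 5| = 0
|ay - by| = |4 - 9| = 5
|az - bz| = |-9 - (-14)| = 5
distance = (0 + 5 + 5) / 2 = 10 / 2 = 5

Answer: 5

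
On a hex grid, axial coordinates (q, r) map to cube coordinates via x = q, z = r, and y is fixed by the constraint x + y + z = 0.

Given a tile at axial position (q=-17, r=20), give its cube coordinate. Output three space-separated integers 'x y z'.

x = q = -17
z = r = 20
y = -x - z = -(-17) - (20) = -3

Answer: -17 -3 20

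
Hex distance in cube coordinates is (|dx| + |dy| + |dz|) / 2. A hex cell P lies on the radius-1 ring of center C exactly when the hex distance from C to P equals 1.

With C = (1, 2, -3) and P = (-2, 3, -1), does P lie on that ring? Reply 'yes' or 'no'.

|px - cx| = |-2 - 1| = 3
|py - cy| = |3 - 2| = 1
|pz - cz| = |-1 - (-3)| = 2
distance = (3+1+2)/2 = 6/2 = 3
radius = 1; distance != radius -> no

Answer: no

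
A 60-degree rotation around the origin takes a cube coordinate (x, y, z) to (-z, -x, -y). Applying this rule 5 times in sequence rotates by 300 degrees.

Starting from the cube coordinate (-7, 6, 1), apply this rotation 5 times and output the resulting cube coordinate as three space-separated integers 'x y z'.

Start: (-7, 6, 1)
Step 1: (-7, 6, 1) -> (-(1), -(-7), -(6)) = (-1, 7, -6)
Step 2: (-1, 7, -6) -> (-(-6), -(-1), -(7)) = (6, 1, -7)
Step 3: (6, 1, -7) -> (-(-7), -(6), -(1)) = (7, -6, -1)
Step 4: (7, -6, -1) -> (-(-1), -(7), -(-6)) = (1, -7, 6)
Step 5: (1, -7, 6) -> (-(6), -(1), -(-7)) = (-6, -1, 7)

Answer: -6 -1 7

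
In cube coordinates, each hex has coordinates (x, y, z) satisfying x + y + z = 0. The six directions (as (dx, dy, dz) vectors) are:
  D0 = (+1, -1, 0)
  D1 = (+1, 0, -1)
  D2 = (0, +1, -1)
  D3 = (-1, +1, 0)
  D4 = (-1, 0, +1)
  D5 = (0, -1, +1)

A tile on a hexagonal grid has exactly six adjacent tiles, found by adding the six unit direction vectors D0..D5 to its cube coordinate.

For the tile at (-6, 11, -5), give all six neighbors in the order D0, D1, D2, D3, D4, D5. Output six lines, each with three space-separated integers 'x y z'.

Answer: -5 10 -5
-5 11 -6
-6 12 -6
-7 12 -5
-7 11 -4
-6 10 -4

Derivation:
Center: (-6, 11, -5). Add each direction:
  D0: (-6, 11, -5) + (1, -1, 0) = (-5, 10, -5)
  D1: (-6, 11, -5) + (1, 0, -1) = (-5, 11, -6)
  D2: (-6, 11, -5) + (0, 1, -1) = (-6, 12, -6)
  D3: (-6, 11, -5) + (-1, 1, 0) = (-7, 12, -5)
  D4: (-6, 11, -5) + (-1, 0, 1) = (-7, 11, -4)
  D5: (-6, 11, -5) + (0, -1, 1) = (-6, 10, -4)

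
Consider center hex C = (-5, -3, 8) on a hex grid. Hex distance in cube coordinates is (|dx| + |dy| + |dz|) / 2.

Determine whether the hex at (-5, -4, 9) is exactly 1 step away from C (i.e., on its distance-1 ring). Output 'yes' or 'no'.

|px - cx| = |-5 - (-5)| = 0
|py - cy| = |-4 - (-3)| = 1
|pz - cz| = |9 - 8| = 1
distance = (0+1+1)/2 = 2/2 = 1
radius = 1; distance == radius -> yes

Answer: yes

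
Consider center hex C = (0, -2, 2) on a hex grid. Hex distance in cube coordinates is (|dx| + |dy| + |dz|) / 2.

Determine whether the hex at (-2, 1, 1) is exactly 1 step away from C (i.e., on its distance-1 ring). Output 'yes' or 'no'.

|px - cx| = |-2 - 0| = 2
|py - cy| = |1 - (-2)| = 3
|pz - cz| = |1 - 2| = 1
distance = (2+3+1)/2 = 6/2 = 3
radius = 1; distance != radius -> no

Answer: no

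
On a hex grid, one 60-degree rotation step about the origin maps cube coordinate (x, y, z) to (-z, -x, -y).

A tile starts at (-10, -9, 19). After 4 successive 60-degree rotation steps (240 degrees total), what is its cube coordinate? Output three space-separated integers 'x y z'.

Answer: 19 -10 -9

Derivation:
Start: (-10, -9, 19)
Step 1: (-10, -9, 19) -> (-(19), -(-10), -(-9)) = (-19, 10, 9)
Step 2: (-19, 10, 9) -> (-(9), -(-19), -(10)) = (-9, 19, -10)
Step 3: (-9, 19, -10) -> (-(-10), -(-9), -(19)) = (10, 9, -19)
Step 4: (10, 9, -19) -> (-(-19), -(10), -(9)) = (19, -10, -9)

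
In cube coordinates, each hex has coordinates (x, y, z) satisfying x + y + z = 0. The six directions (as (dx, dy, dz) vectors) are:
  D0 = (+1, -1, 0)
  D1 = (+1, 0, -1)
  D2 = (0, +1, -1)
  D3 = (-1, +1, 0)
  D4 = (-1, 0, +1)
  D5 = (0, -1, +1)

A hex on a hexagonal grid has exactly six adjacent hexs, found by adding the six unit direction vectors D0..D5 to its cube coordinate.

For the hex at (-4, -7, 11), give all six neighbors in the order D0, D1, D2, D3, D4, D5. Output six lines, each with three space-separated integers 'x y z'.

Center: (-4, -7, 11). Add each direction:
  D0: (-4, -7, 11) + (1, -1, 0) = (-3, -8, 11)
  D1: (-4, -7, 11) + (1, 0, -1) = (-3, -7, 10)
  D2: (-4, -7, 11) + (0, 1, -1) = (-4, -6, 10)
  D3: (-4, -7, 11) + (-1, 1, 0) = (-5, -6, 11)
  D4: (-4, -7, 11) + (-1, 0, 1) = (-5, -7, 12)
  D5: (-4, -7, 11) + (0, -1, 1) = (-4, -8, 12)

Answer: -3 -8 11
-3 -7 10
-4 -6 10
-5 -6 11
-5 -7 12
-4 -8 12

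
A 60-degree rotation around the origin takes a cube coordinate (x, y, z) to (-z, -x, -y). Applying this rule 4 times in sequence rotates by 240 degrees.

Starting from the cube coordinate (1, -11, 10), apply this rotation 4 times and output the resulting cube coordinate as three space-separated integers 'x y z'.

Start: (1, -11, 10)
Step 1: (1, -11, 10) -> (-(10), -(1), -(-11)) = (-10, -1, 11)
Step 2: (-10, -1, 11) -> (-(11), -(-10), -(-1)) = (-11, 10, 1)
Step 3: (-11, 10, 1) -> (-(1), -(-11), -(10)) = (-1, 11, -10)
Step 4: (-1, 11, -10) -> (-(-10), -(-1), -(11)) = (10, 1, -11)

Answer: 10 1 -11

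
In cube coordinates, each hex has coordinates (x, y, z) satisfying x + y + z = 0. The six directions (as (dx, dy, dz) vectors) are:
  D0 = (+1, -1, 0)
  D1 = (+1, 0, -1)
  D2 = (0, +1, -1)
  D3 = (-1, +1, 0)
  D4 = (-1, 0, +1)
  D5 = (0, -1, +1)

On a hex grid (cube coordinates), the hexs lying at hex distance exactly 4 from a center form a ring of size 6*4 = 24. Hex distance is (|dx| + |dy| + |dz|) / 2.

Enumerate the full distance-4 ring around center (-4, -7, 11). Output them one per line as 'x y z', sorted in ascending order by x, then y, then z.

Walk ring at distance 4 from (-4, -7, 11):
Start at center + D4*4 = (-8, -7, 15)
  hex 0: (-8, -7, 15)
  hex 1: (-7, -8, 15)
  hex 2: (-6, -9, 15)
  hex 3: (-5, -10, 15)
  hex 4: (-4, -11, 15)
  hex 5: (-3, -11, 14)
  hex 6: (-2, -11, 13)
  hex 7: (-1, -11, 12)
  hex 8: (0, -11, 11)
  hex 9: (0, -10, 10)
  hex 10: (0, -9, 9)
  hex 11: (0, -8, 8)
  hex 12: (0, -7, 7)
  hex 13: (-1, -6, 7)
  hex 14: (-2, -5, 7)
  hex 15: (-3, -4, 7)
  hex 16: (-4, -3, 7)
  hex 17: (-5, -3, 8)
  hex 18: (-6, -3, 9)
  hex 19: (-7, -3, 10)
  hex 20: (-8, -3, 11)
  hex 21: (-8, -4, 12)
  hex 22: (-8, -5, 13)
  hex 23: (-8, -6, 14)
Sorted: 24 hexes.

Answer: -8 -7 15
-8 -6 14
-8 -5 13
-8 -4 12
-8 -3 11
-7 -8 15
-7 -3 10
-6 -9 15
-6 -3 9
-5 -10 15
-5 -3 8
-4 -11 15
-4 -3 7
-3 -11 14
-3 -4 7
-2 -11 13
-2 -5 7
-1 -11 12
-1 -6 7
0 -11 11
0 -10 10
0 -9 9
0 -8 8
0 -7 7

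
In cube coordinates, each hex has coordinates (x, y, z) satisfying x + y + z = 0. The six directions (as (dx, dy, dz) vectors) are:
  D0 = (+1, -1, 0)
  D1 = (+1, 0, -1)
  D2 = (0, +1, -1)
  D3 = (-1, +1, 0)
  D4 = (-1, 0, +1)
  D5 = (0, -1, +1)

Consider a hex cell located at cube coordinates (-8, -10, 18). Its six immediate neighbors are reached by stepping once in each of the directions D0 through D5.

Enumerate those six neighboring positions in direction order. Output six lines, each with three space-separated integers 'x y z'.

Center: (-8, -10, 18). Add each direction:
  D0: (-8, -10, 18) + (1, -1, 0) = (-7, -11, 18)
  D1: (-8, -10, 18) + (1, 0, -1) = (-7, -10, 17)
  D2: (-8, -10, 18) + (0, 1, -1) = (-8, -9, 17)
  D3: (-8, -10, 18) + (-1, 1, 0) = (-9, -9, 18)
  D4: (-8, -10, 18) + (-1, 0, 1) = (-9, -10, 19)
  D5: (-8, -10, 18) + (0, -1, 1) = (-8, -11, 19)

Answer: -7 -11 18
-7 -10 17
-8 -9 17
-9 -9 18
-9 -10 19
-8 -11 19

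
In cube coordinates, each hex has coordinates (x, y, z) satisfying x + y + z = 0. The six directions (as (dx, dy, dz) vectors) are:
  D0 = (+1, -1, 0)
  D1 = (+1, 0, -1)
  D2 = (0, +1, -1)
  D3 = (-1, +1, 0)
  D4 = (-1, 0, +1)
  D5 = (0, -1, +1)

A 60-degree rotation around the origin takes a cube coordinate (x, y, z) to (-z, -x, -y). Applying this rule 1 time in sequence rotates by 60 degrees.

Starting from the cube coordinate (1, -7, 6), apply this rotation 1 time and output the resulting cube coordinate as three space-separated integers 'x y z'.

Start: (1, -7, 6)
Step 1: (1, -7, 6) -> (-(6), -(1), -(-7)) = (-6, -1, 7)

Answer: -6 -1 7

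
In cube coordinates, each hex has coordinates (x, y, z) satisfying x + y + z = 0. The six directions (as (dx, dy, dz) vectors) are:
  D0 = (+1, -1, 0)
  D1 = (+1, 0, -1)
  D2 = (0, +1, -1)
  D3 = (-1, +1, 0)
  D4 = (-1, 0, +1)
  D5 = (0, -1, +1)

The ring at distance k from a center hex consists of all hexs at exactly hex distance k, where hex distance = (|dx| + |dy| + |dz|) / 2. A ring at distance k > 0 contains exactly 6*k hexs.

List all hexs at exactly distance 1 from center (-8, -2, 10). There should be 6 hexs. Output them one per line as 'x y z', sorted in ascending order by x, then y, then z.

Walk ring at distance 1 from (-8, -2, 10):
Start at center + D4*1 = (-9, -2, 11)
  hex 0: (-9, -2, 11)
  hex 1: (-8, -3, 11)
  hex 2: (-7, -3, 10)
  hex 3: (-7, -2, 9)
  hex 4: (-8, -1, 9)
  hex 5: (-9, -1, 10)
Sorted: 6 hexes.

Answer: -9 -2 11
-9 -1 10
-8 -3 11
-8 -1 9
-7 -3 10
-7 -2 9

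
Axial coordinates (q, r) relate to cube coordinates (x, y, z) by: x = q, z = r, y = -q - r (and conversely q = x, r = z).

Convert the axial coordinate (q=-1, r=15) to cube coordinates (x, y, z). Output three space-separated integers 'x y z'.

x = q = -1
z = r = 15
y = -x - z = -(-1) - (15) = -14

Answer: -1 -14 15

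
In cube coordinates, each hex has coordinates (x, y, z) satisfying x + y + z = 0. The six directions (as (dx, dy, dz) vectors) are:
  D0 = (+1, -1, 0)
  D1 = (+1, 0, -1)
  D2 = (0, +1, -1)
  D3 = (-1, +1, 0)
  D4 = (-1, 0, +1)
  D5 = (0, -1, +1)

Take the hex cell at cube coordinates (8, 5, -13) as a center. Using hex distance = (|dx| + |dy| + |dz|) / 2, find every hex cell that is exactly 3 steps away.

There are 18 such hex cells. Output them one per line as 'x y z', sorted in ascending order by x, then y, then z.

Answer: 5 5 -10
5 6 -11
5 7 -12
5 8 -13
6 4 -10
6 8 -14
7 3 -10
7 8 -15
8 2 -10
8 8 -16
9 2 -11
9 7 -16
10 2 -12
10 6 -16
11 2 -13
11 3 -14
11 4 -15
11 5 -16

Derivation:
Walk ring at distance 3 from (8, 5, -13):
Start at center + D4*3 = (5, 5, -10)
  hex 0: (5, 5, -10)
  hex 1: (6, 4, -10)
  hex 2: (7, 3, -10)
  hex 3: (8, 2, -10)
  hex 4: (9, 2, -11)
  hex 5: (10, 2, -12)
  hex 6: (11, 2, -13)
  hex 7: (11, 3, -14)
  hex 8: (11, 4, -15)
  hex 9: (11, 5, -16)
  hex 10: (10, 6, -16)
  hex 11: (9, 7, -16)
  hex 12: (8, 8, -16)
  hex 13: (7, 8, -15)
  hex 14: (6, 8, -14)
  hex 15: (5, 8, -13)
  hex 16: (5, 7, -12)
  hex 17: (5, 6, -11)
Sorted: 18 hexes.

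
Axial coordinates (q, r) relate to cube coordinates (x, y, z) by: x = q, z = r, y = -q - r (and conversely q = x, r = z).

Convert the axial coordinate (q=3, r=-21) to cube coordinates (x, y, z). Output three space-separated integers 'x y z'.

x = q = 3
z = r = -21
y = -x - z = -(3) - (-21) = 18

Answer: 3 18 -21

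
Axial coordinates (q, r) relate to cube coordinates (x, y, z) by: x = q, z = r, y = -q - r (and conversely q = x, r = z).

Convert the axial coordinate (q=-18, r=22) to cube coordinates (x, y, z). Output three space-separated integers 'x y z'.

Answer: -18 -4 22

Derivation:
x = q = -18
z = r = 22
y = -x - z = -(-18) - (22) = -4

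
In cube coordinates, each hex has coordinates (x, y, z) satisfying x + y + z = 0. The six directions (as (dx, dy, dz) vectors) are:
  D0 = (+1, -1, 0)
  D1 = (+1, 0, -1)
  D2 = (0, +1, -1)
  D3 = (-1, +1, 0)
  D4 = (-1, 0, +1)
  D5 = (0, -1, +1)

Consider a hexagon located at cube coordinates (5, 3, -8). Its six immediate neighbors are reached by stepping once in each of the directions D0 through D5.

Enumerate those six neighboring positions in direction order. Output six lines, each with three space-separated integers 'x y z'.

Center: (5, 3, -8). Add each direction:
  D0: (5, 3, -8) + (1, -1, 0) = (6, 2, -8)
  D1: (5, 3, -8) + (1, 0, -1) = (6, 3, -9)
  D2: (5, 3, -8) + (0, 1, -1) = (5, 4, -9)
  D3: (5, 3, -8) + (-1, 1, 0) = (4, 4, -8)
  D4: (5, 3, -8) + (-1, 0, 1) = (4, 3, -7)
  D5: (5, 3, -8) + (0, -1, 1) = (5, 2, -7)

Answer: 6 2 -8
6 3 -9
5 4 -9
4 4 -8
4 3 -7
5 2 -7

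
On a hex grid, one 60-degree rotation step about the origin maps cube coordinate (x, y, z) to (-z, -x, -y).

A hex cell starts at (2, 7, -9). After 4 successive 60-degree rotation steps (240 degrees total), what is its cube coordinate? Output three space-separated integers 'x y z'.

Answer: -9 2 7

Derivation:
Start: (2, 7, -9)
Step 1: (2, 7, -9) -> (-(-9), -(2), -(7)) = (9, -2, -7)
Step 2: (9, -2, -7) -> (-(-7), -(9), -(-2)) = (7, -9, 2)
Step 3: (7, -9, 2) -> (-(2), -(7), -(-9)) = (-2, -7, 9)
Step 4: (-2, -7, 9) -> (-(9), -(-2), -(-7)) = (-9, 2, 7)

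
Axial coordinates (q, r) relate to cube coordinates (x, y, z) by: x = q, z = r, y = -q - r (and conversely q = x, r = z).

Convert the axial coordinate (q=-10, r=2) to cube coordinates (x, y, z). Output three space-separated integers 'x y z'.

Answer: -10 8 2

Derivation:
x = q = -10
z = r = 2
y = -x - z = -(-10) - (2) = 8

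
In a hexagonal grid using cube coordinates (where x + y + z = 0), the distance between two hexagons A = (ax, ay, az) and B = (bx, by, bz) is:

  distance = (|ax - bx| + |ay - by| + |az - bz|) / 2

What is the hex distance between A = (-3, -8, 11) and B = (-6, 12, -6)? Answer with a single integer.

Answer: 20

Derivation:
|ax - bx| = |-3 - (-6)| = 3
|ay - by| = |-8 - 12| = 20
|az - bz| = |11 - (-6)| = 17
distance = (3 + 20 + 17) / 2 = 40 / 2 = 20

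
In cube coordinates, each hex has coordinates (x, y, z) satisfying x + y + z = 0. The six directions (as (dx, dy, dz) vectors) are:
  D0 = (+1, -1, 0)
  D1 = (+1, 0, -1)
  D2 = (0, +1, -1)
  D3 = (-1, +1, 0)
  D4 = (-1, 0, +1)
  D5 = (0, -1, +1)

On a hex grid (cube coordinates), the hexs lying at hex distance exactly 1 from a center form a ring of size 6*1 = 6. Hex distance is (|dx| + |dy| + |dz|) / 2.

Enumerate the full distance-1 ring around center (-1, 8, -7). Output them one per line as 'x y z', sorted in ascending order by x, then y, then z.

Walk ring at distance 1 from (-1, 8, -7):
Start at center + D4*1 = (-2, 8, -6)
  hex 0: (-2, 8, -6)
  hex 1: (-1, 7, -6)
  hex 2: (0, 7, -7)
  hex 3: (0, 8, -8)
  hex 4: (-1, 9, -8)
  hex 5: (-2, 9, -7)
Sorted: 6 hexes.

Answer: -2 8 -6
-2 9 -7
-1 7 -6
-1 9 -8
0 7 -7
0 8 -8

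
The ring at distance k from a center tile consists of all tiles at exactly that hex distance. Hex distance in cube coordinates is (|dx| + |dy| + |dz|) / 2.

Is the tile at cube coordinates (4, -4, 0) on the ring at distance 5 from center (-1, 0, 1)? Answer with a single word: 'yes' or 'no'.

|px - cx| = |4 - (-1)| = 5
|py - cy| = |-4 - 0| = 4
|pz - cz| = |0 - 1| = 1
distance = (5+4+1)/2 = 10/2 = 5
radius = 5; distance == radius -> yes

Answer: yes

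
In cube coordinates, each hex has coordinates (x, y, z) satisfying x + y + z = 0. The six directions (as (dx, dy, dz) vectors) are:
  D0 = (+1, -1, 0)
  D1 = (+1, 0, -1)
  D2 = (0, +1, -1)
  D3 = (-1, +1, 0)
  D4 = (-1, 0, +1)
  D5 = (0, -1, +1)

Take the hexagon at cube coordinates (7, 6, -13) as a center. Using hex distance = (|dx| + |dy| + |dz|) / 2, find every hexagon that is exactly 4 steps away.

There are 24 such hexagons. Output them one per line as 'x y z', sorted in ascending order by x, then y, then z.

Walk ring at distance 4 from (7, 6, -13):
Start at center + D4*4 = (3, 6, -9)
  hex 0: (3, 6, -9)
  hex 1: (4, 5, -9)
  hex 2: (5, 4, -9)
  hex 3: (6, 3, -9)
  hex 4: (7, 2, -9)
  hex 5: (8, 2, -10)
  hex 6: (9, 2, -11)
  hex 7: (10, 2, -12)
  hex 8: (11, 2, -13)
  hex 9: (11, 3, -14)
  hex 10: (11, 4, -15)
  hex 11: (11, 5, -16)
  hex 12: (11, 6, -17)
  hex 13: (10, 7, -17)
  hex 14: (9, 8, -17)
  hex 15: (8, 9, -17)
  hex 16: (7, 10, -17)
  hex 17: (6, 10, -16)
  hex 18: (5, 10, -15)
  hex 19: (4, 10, -14)
  hex 20: (3, 10, -13)
  hex 21: (3, 9, -12)
  hex 22: (3, 8, -11)
  hex 23: (3, 7, -10)
Sorted: 24 hexes.

Answer: 3 6 -9
3 7 -10
3 8 -11
3 9 -12
3 10 -13
4 5 -9
4 10 -14
5 4 -9
5 10 -15
6 3 -9
6 10 -16
7 2 -9
7 10 -17
8 2 -10
8 9 -17
9 2 -11
9 8 -17
10 2 -12
10 7 -17
11 2 -13
11 3 -14
11 4 -15
11 5 -16
11 6 -17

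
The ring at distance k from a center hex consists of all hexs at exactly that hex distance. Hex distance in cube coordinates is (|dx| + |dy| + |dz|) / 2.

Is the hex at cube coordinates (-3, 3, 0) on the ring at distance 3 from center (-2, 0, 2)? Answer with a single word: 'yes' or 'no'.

|px - cx| = |-3 - (-2)| = 1
|py - cy| = |3 - 0| = 3
|pz - cz| = |0 - 2| = 2
distance = (1+3+2)/2 = 6/2 = 3
radius = 3; distance == radius -> yes

Answer: yes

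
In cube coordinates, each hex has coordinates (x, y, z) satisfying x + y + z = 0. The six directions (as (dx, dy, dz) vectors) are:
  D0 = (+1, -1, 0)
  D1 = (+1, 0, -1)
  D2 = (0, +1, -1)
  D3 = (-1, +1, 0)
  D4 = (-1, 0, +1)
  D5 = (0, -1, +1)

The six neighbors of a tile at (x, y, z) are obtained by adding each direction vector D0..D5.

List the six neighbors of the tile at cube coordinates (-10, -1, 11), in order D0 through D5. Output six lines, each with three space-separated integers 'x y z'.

Center: (-10, -1, 11). Add each direction:
  D0: (-10, -1, 11) + (1, -1, 0) = (-9, -2, 11)
  D1: (-10, -1, 11) + (1, 0, -1) = (-9, -1, 10)
  D2: (-10, -1, 11) + (0, 1, -1) = (-10, 0, 10)
  D3: (-10, -1, 11) + (-1, 1, 0) = (-11, 0, 11)
  D4: (-10, -1, 11) + (-1, 0, 1) = (-11, -1, 12)
  D5: (-10, -1, 11) + (0, -1, 1) = (-10, -2, 12)

Answer: -9 -2 11
-9 -1 10
-10 0 10
-11 0 11
-11 -1 12
-10 -2 12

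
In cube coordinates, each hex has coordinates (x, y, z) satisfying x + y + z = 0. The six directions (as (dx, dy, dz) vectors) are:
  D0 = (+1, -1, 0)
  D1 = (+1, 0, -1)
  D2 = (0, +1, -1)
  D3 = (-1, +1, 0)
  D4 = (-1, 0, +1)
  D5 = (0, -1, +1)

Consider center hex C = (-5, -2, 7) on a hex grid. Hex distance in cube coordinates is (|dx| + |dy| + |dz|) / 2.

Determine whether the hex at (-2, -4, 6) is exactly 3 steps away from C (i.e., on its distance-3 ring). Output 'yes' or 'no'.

Answer: yes

Derivation:
|px - cx| = |-2 - (-5)| = 3
|py - cy| = |-4 - (-2)| = 2
|pz - cz| = |6 - 7| = 1
distance = (3+2+1)/2 = 6/2 = 3
radius = 3; distance == radius -> yes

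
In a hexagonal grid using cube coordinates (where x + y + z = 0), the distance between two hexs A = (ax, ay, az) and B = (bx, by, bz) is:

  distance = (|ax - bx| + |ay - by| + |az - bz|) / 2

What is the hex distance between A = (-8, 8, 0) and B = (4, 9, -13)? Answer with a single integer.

Answer: 13

Derivation:
|ax - bx| = |-8 - 4| = 12
|ay - by| = |8 - 9| = 1
|az - bz| = |0 - (-13)| = 13
distance = (12 + 1 + 13) / 2 = 26 / 2 = 13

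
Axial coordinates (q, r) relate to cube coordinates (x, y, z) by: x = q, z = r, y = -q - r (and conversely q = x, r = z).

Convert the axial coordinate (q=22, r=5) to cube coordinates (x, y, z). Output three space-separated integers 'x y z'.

Answer: 22 -27 5

Derivation:
x = q = 22
z = r = 5
y = -x - z = -(22) - (5) = -27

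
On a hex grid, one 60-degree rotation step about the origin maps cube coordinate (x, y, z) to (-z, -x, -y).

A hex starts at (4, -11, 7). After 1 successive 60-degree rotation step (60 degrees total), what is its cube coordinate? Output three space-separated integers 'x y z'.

Start: (4, -11, 7)
Step 1: (4, -11, 7) -> (-(7), -(4), -(-11)) = (-7, -4, 11)

Answer: -7 -4 11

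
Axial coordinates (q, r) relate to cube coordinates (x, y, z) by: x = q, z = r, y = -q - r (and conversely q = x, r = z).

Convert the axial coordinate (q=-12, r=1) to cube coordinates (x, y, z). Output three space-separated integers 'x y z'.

x = q = -12
z = r = 1
y = -x - z = -(-12) - (1) = 11

Answer: -12 11 1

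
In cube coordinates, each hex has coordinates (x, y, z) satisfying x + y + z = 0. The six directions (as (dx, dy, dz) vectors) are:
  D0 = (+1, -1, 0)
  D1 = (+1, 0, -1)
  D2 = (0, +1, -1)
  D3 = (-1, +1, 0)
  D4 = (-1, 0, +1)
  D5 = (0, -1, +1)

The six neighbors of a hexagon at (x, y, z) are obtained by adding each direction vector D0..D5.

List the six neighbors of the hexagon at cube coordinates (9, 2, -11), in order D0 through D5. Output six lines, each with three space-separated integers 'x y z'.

Answer: 10 1 -11
10 2 -12
9 3 -12
8 3 -11
8 2 -10
9 1 -10

Derivation:
Center: (9, 2, -11). Add each direction:
  D0: (9, 2, -11) + (1, -1, 0) = (10, 1, -11)
  D1: (9, 2, -11) + (1, 0, -1) = (10, 2, -12)
  D2: (9, 2, -11) + (0, 1, -1) = (9, 3, -12)
  D3: (9, 2, -11) + (-1, 1, 0) = (8, 3, -11)
  D4: (9, 2, -11) + (-1, 0, 1) = (8, 2, -10)
  D5: (9, 2, -11) + (0, -1, 1) = (9, 1, -10)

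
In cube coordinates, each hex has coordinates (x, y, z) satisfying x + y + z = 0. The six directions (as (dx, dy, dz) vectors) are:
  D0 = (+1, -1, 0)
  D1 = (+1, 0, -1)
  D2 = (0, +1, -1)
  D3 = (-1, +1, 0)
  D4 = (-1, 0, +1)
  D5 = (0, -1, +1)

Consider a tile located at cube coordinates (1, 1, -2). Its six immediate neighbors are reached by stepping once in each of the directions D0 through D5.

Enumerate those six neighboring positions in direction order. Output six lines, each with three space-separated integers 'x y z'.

Answer: 2 0 -2
2 1 -3
1 2 -3
0 2 -2
0 1 -1
1 0 -1

Derivation:
Center: (1, 1, -2). Add each direction:
  D0: (1, 1, -2) + (1, -1, 0) = (2, 0, -2)
  D1: (1, 1, -2) + (1, 0, -1) = (2, 1, -3)
  D2: (1, 1, -2) + (0, 1, -1) = (1, 2, -3)
  D3: (1, 1, -2) + (-1, 1, 0) = (0, 2, -2)
  D4: (1, 1, -2) + (-1, 0, 1) = (0, 1, -1)
  D5: (1, 1, -2) + (0, -1, 1) = (1, 0, -1)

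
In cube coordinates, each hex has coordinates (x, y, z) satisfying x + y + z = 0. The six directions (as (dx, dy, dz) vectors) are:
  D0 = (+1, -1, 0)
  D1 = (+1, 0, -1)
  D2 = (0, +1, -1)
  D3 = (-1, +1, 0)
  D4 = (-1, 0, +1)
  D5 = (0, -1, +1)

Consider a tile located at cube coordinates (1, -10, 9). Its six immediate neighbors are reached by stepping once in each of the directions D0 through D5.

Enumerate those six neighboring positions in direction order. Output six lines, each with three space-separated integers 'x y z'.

Center: (1, -10, 9). Add each direction:
  D0: (1, -10, 9) + (1, -1, 0) = (2, -11, 9)
  D1: (1, -10, 9) + (1, 0, -1) = (2, -10, 8)
  D2: (1, -10, 9) + (0, 1, -1) = (1, -9, 8)
  D3: (1, -10, 9) + (-1, 1, 0) = (0, -9, 9)
  D4: (1, -10, 9) + (-1, 0, 1) = (0, -10, 10)
  D5: (1, -10, 9) + (0, -1, 1) = (1, -11, 10)

Answer: 2 -11 9
2 -10 8
1 -9 8
0 -9 9
0 -10 10
1 -11 10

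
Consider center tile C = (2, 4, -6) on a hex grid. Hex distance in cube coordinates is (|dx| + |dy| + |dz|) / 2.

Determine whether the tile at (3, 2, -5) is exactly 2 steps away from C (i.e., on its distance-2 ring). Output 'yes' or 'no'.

|px - cx| = |3 - 2| = 1
|py - cy| = |2 - 4| = 2
|pz - cz| = |-5 - (-6)| = 1
distance = (1+2+1)/2 = 4/2 = 2
radius = 2; distance == radius -> yes

Answer: yes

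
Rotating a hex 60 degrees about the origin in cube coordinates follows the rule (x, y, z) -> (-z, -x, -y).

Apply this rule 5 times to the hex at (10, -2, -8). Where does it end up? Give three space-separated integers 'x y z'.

Answer: 2 8 -10

Derivation:
Start: (10, -2, -8)
Step 1: (10, -2, -8) -> (-(-8), -(10), -(-2)) = (8, -10, 2)
Step 2: (8, -10, 2) -> (-(2), -(8), -(-10)) = (-2, -8, 10)
Step 3: (-2, -8, 10) -> (-(10), -(-2), -(-8)) = (-10, 2, 8)
Step 4: (-10, 2, 8) -> (-(8), -(-10), -(2)) = (-8, 10, -2)
Step 5: (-8, 10, -2) -> (-(-2), -(-8), -(10)) = (2, 8, -10)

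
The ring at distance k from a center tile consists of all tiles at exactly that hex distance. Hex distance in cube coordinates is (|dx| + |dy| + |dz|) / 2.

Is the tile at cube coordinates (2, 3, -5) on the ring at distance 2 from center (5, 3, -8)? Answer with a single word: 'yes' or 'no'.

|px - cx| = |2 - 5| = 3
|py - cy| = |3 - 3| = 0
|pz - cz| = |-5 - (-8)| = 3
distance = (3+0+3)/2 = 6/2 = 3
radius = 2; distance != radius -> no

Answer: no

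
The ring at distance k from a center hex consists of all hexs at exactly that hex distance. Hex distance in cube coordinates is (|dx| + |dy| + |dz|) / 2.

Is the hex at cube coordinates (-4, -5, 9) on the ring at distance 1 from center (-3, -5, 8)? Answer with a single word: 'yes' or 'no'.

Answer: yes

Derivation:
|px - cx| = |-4 - (-3)| = 1
|py - cy| = |-5 - (-5)| = 0
|pz - cz| = |9 - 8| = 1
distance = (1+0+1)/2 = 2/2 = 1
radius = 1; distance == radius -> yes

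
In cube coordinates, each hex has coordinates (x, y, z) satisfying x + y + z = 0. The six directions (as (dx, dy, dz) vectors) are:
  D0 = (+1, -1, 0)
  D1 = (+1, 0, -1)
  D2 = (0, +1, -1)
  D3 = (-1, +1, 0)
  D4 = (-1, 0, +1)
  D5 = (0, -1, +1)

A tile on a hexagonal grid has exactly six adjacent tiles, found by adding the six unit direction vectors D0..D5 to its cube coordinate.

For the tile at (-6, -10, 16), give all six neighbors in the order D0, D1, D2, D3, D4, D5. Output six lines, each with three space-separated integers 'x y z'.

Answer: -5 -11 16
-5 -10 15
-6 -9 15
-7 -9 16
-7 -10 17
-6 -11 17

Derivation:
Center: (-6, -10, 16). Add each direction:
  D0: (-6, -10, 16) + (1, -1, 0) = (-5, -11, 16)
  D1: (-6, -10, 16) + (1, 0, -1) = (-5, -10, 15)
  D2: (-6, -10, 16) + (0, 1, -1) = (-6, -9, 15)
  D3: (-6, -10, 16) + (-1, 1, 0) = (-7, -9, 16)
  D4: (-6, -10, 16) + (-1, 0, 1) = (-7, -10, 17)
  D5: (-6, -10, 16) + (0, -1, 1) = (-6, -11, 17)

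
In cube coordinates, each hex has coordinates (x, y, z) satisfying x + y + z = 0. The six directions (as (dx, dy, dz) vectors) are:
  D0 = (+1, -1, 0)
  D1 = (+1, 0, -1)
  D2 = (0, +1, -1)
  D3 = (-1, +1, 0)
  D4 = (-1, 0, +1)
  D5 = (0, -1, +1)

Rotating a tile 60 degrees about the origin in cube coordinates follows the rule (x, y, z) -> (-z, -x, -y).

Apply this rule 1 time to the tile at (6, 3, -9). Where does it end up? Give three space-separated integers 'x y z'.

Answer: 9 -6 -3

Derivation:
Start: (6, 3, -9)
Step 1: (6, 3, -9) -> (-(-9), -(6), -(3)) = (9, -6, -3)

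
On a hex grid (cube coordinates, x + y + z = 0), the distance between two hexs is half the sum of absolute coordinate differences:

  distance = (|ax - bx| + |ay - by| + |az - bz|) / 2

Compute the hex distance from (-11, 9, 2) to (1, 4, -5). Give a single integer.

|ax - bx| = |-11 - 1| = 12
|ay - by| = |9 - 4| = 5
|az - bz| = |2 - (-5)| = 7
distance = (12 + 5 + 7) / 2 = 24 / 2 = 12

Answer: 12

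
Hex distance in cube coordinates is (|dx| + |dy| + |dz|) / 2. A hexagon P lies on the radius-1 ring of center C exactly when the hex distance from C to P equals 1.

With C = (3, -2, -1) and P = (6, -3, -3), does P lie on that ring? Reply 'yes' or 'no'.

|px - cx| = |6 - 3| = 3
|py - cy| = |-3 - (-2)| = 1
|pz - cz| = |-3 - (-1)| = 2
distance = (3+1+2)/2 = 6/2 = 3
radius = 1; distance != radius -> no

Answer: no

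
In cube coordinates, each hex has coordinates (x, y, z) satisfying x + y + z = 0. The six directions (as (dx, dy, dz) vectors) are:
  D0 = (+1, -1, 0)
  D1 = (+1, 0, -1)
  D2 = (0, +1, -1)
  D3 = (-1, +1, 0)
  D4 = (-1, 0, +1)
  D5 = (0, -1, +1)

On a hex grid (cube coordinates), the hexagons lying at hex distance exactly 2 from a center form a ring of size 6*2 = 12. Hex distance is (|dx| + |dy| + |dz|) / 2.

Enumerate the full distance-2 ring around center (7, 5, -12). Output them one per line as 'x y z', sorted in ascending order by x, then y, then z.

Answer: 5 5 -10
5 6 -11
5 7 -12
6 4 -10
6 7 -13
7 3 -10
7 7 -14
8 3 -11
8 6 -14
9 3 -12
9 4 -13
9 5 -14

Derivation:
Walk ring at distance 2 from (7, 5, -12):
Start at center + D4*2 = (5, 5, -10)
  hex 0: (5, 5, -10)
  hex 1: (6, 4, -10)
  hex 2: (7, 3, -10)
  hex 3: (8, 3, -11)
  hex 4: (9, 3, -12)
  hex 5: (9, 4, -13)
  hex 6: (9, 5, -14)
  hex 7: (8, 6, -14)
  hex 8: (7, 7, -14)
  hex 9: (6, 7, -13)
  hex 10: (5, 7, -12)
  hex 11: (5, 6, -11)
Sorted: 12 hexes.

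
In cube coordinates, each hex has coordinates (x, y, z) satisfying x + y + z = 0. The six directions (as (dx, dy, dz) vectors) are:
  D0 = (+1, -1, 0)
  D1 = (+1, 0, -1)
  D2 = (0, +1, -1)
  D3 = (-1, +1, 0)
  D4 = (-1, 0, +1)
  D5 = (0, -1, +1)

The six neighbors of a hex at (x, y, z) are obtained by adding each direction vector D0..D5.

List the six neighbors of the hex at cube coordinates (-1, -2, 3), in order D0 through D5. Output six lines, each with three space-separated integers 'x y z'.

Center: (-1, -2, 3). Add each direction:
  D0: (-1, -2, 3) + (1, -1, 0) = (0, -3, 3)
  D1: (-1, -2, 3) + (1, 0, -1) = (0, -2, 2)
  D2: (-1, -2, 3) + (0, 1, -1) = (-1, -1, 2)
  D3: (-1, -2, 3) + (-1, 1, 0) = (-2, -1, 3)
  D4: (-1, -2, 3) + (-1, 0, 1) = (-2, -2, 4)
  D5: (-1, -2, 3) + (0, -1, 1) = (-1, -3, 4)

Answer: 0 -3 3
0 -2 2
-1 -1 2
-2 -1 3
-2 -2 4
-1 -3 4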